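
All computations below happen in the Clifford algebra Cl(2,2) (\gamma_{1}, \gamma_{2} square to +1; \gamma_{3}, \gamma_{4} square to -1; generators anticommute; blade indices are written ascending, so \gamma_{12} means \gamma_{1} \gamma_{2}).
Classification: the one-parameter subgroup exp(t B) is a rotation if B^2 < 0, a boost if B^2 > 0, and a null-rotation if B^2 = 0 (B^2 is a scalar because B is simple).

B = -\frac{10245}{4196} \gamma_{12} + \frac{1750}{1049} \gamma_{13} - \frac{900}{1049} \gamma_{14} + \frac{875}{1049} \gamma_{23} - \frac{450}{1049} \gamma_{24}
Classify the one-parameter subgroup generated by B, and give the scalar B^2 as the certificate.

B^2 term by term: the squares give (-\frac{10245}{4196})^2*(\gamma_{12})^2 + (\frac{1750}{1049})^2*(\gamma_{13})^2 + (-\frac{900}{1049})^2*(\gamma_{14})^2 + (\frac{875}{1049})^2*(\gamma_{23})^2 + (-\frac{450}{1049})^2*(\gamma_{24})^2 = \frac{104960025}{17606416}*(-1) + \frac{3062500}{1100401}*(+1) + \frac{810000}{1100401}*(+1) + \frac{765625}{1100401}*(+1) + \frac{202500}{1100401}*(+1) = -\frac{25}{16} (each basis 2-blade squares to minus the product of its generators' squares); cross terms between blades sharing an index anticommute and cancel; the commuting (index-disjoint) pairs give grade-4 terms 2*c*c'*(blade product), which cancel blade by blade — \gamma_{1234}: \frac{1575000}{1100401} - \frac{1575000}{1100401} = 0 — confirming B is simple. So B^2 = -\frac{25}{16}.
Answer: rotation, certificate B^2 = -\frac{25}{16}. B^2 = -\frac{25}{16} is basis-independent, so its sign is the whole story.


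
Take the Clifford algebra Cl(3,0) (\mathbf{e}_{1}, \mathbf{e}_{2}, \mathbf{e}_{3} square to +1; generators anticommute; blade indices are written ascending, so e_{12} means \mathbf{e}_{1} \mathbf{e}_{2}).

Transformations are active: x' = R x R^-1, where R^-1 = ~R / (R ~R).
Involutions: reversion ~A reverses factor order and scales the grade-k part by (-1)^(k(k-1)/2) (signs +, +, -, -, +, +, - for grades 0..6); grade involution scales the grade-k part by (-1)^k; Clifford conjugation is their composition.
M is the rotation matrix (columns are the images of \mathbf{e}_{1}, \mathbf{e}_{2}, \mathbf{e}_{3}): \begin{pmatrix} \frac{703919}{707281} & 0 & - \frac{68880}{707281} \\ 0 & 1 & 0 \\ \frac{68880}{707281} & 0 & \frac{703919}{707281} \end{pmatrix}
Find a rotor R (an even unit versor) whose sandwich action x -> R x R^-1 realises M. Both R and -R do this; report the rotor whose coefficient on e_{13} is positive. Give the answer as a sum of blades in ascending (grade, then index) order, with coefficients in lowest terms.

Method: write R = a + b12*e_{12} + b13*e_{13} + b23*e_{23} with a^2 + b12^2 + b13^2 + b23^2 = 1 (so R^-1 = ~R). Expanding the columns R e_j ~R gives tr M = 4a^2 - 1 and, from the antisymmetric part, M21 - M12 = -4a*b12, M13 - M31 = 4a*b13, M32 - M23 = -4a*b23.
Here tr M = \frac{2115119}{707281}, so a^2 = (1 + tr M)/4 = \frac{705600}{707281} and a = ±\frac{840}{841}. Taking a = \frac{840}{841}: M21 - M12 = 0, M13 - M31 = -\frac{137760}{707281}, M32 - M23 = 0, giving b12 = 0, b13 = -\frac{41}{841}, b23 = 0, i.e. R = \frac{840}{841} - \frac{41}{841} e_{13}.
Its e_{13} coefficient is negative, so report the other preimage -R.
Answer: -\frac{840}{841} + \frac{41}{841} e_{13}. Uniqueness: Spin(3) -> SO(3) maps R and -R to the same rotation of trace \frac{2115119}{707281}; fixing the sign of the e_{13} coefficient removes the ambiguity.


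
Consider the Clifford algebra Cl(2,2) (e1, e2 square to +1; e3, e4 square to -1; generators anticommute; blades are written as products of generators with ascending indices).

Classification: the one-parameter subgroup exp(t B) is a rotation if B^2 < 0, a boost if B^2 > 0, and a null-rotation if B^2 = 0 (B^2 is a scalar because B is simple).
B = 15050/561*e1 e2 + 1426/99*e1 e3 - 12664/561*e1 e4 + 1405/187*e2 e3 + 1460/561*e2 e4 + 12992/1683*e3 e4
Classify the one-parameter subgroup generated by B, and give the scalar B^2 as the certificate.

B^2 term by term: the squares give (15050/561)^2*(e1 e2)^2 + (1426/99)^2*(e1 e3)^2 + (-12664/561)^2*(e1 e4)^2 + (1405/187)^2*(e2 e3)^2 + (1460/561)^2*(e2 e4)^2 + (12992/1683)^2*(e3 e4)^2 = 226502500/314721*(-1) + 2033476/9801*(+1) + 160376896/314721*(+1) + 1974025/34969*(+1) + 2131600/314721*(+1) + 168792064/2832489*(-1) = 1 (each basis 2-blade squares to minus the product of its generators' squares); cross terms between blades sharing an index anticommute and cancel; the commuting (index-disjoint) pairs give grade-4 terms 2*c*c'*(blade product), which cancel blade by blade — e1 e2 e3 e4: 391059200/944163 - 4163920/55539 - 35585840/104907 = 0 — confirming B is simple. So B^2 = 1.
Answer: boost, certificate B^2 = 1. Because 1 is invariant under every versor sandwich, the classification follows from its sign alone.


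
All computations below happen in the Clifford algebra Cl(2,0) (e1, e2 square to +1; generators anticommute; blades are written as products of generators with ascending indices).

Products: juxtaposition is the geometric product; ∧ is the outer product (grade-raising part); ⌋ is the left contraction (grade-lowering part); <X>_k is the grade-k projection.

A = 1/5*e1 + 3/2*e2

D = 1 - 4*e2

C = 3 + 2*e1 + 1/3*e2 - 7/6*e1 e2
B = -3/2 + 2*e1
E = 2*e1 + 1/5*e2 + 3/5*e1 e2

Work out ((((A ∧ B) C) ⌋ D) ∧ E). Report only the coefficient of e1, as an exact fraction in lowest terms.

step 1: -3/10*e1 - 9/4*e2 - 3*e1 e2
step 2: -97/20 - 181/40*e1 - 2/5*e2 - 23/5*e1 e2
step 3: -13/4 + 97/5*e2
step 4: -13/2*e1 - 13/20*e2 - 163/4*e1 e2
Answer: -13/2


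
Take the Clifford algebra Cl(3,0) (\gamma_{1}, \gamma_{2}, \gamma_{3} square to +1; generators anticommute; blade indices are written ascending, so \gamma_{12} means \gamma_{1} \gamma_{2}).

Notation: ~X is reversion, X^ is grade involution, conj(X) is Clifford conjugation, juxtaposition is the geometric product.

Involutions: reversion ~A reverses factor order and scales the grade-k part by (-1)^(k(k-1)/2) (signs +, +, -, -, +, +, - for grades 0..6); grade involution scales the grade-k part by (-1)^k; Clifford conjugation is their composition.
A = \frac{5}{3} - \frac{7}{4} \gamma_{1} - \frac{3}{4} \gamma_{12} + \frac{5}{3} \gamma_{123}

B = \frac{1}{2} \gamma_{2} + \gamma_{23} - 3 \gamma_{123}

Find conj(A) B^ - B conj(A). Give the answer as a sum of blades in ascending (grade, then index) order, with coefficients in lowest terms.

first term: -5 - \frac{49}{24} \gamma_{1} - \frac{5}{6} \gamma_{2} - \frac{9}{4} \gamma_{3} - \frac{7}{8} \gamma_{12} + \frac{19}{12} \gamma_{13} + \frac{83}{12} \gamma_{23} + \frac{27}{4} \gamma_{123}
second term: 5 - \frac{49}{24} \gamma_{1} + \frac{5}{6} \gamma_{2} + \frac{9}{4} \gamma_{3} - \frac{7}{8} \gamma_{12} - \frac{19}{12} \gamma_{13} - \frac{43}{12} \gamma_{23} - \frac{13}{4} \gamma_{123}
Answer: -10 - \frac{5}{3} \gamma_{2} - \frac{9}{2} \gamma_{3} + \frac{19}{6} \gamma_{13} + \frac{21}{2} \gamma_{23} + 10 \gamma_{123}


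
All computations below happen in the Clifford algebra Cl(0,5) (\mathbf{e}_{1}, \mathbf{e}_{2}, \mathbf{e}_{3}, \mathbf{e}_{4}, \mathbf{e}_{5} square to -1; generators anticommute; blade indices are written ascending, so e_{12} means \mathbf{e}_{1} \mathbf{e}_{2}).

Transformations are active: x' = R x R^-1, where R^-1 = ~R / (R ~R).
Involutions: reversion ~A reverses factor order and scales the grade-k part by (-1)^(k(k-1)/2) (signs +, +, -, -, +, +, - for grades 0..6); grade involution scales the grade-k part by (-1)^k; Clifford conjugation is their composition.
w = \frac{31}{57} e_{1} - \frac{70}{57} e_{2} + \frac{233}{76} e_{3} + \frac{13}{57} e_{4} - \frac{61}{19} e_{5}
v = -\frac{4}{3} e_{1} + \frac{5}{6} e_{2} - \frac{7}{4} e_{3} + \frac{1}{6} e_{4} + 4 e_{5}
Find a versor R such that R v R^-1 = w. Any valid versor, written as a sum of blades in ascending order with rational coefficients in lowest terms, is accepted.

Why this works: both vectors square to -\frac{345}{16}, so q(v) = q(w) and R = v + w = -\frac{15}{19} e_{1} - \frac{15}{38} e_{2} + \frac{25}{19} e_{3} + \frac{15}{38} e_{4} + \frac{15}{19} e_{5} carries v to w — its own direction survives, the complement (v - w)/2 flips.
Answer: -\frac{15}{19} e_{1} - \frac{15}{38} e_{2} + \frac{25}{19} e_{3} + \frac{15}{38} e_{4} + \frac{15}{19} e_{5}


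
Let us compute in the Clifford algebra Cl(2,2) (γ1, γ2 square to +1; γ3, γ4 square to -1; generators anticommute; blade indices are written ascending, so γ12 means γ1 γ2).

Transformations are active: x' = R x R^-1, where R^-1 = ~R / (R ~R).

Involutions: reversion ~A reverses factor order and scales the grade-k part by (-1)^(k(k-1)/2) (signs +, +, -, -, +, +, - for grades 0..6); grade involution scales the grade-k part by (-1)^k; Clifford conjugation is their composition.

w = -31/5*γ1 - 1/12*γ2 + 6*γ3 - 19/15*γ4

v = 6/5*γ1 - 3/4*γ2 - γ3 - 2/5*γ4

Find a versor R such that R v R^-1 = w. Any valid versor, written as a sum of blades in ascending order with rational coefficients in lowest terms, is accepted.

Since q(v) = q(w) = 337/400, the sum R = v + w = -5*γ1 - 5/6*γ2 + 5*γ3 - 5/3*γ4 does the job whenever invertible.
Answer: -5*γ1 - 5/6*γ2 + 5*γ3 - 5/3*γ4


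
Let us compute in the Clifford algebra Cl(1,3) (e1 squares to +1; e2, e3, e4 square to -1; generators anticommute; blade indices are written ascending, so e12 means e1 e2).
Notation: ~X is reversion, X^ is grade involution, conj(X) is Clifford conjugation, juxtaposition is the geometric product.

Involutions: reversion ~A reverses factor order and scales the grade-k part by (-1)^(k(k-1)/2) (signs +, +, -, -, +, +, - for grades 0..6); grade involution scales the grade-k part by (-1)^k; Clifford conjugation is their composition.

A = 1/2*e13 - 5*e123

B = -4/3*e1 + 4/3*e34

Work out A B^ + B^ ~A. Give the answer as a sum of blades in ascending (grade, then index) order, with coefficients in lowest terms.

first term: -2/3*e3 - 2/3*e14 - 20/3*e23 + 20/3*e124
second term: -2/3*e3 - 2/3*e14 + 20/3*e23 + 20/3*e124
Answer: -4/3*e3 - 4/3*e14 + 40/3*e124


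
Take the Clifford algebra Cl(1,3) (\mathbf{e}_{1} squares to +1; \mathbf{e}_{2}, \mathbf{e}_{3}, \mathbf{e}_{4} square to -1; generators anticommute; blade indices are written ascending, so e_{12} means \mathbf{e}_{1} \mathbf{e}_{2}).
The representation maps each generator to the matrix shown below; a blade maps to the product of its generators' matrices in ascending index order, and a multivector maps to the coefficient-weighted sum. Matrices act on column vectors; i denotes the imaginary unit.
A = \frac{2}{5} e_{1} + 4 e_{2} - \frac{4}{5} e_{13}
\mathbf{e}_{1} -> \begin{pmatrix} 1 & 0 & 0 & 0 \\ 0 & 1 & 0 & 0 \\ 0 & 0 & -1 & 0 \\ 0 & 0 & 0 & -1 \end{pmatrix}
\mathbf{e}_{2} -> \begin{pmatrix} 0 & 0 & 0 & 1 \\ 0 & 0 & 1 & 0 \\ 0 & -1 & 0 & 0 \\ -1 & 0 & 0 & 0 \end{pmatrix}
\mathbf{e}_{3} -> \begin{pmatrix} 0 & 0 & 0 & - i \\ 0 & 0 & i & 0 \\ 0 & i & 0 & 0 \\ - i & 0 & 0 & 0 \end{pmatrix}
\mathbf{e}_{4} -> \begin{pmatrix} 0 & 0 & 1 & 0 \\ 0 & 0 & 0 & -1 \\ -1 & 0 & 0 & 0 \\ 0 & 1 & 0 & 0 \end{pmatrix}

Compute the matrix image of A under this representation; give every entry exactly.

Bivector images (products of the table entries): rho(e_{13}) = rho(\mathbf{e}_{1})rho(\mathbf{e}_{3}) = \begin{pmatrix} 0 & 0 & 0 & - i \\ 0 & 0 & i & 0 \\ 0 & - i & 0 & 0 \\ i & 0 & 0 & 0 \end{pmatrix}.
M = (\frac{2}{5})*rho(e_{1}) + (4)*rho(e_{2}) + (-\frac{4}{5})*rho(e_{13}), summed entrywise:
Answer: \begin{pmatrix} \frac{2}{5} & 0 & 0 & 4 + \frac{4 i}{5} \\ 0 & \frac{2}{5} & 4 - \frac{4 i}{5} & 0 \\ 0 & -4 + \frac{4 i}{5} & - \frac{2}{5} & 0 \\ -4 - \frac{4 i}{5} & 0 & 0 & - \frac{2}{5} \end{pmatrix}


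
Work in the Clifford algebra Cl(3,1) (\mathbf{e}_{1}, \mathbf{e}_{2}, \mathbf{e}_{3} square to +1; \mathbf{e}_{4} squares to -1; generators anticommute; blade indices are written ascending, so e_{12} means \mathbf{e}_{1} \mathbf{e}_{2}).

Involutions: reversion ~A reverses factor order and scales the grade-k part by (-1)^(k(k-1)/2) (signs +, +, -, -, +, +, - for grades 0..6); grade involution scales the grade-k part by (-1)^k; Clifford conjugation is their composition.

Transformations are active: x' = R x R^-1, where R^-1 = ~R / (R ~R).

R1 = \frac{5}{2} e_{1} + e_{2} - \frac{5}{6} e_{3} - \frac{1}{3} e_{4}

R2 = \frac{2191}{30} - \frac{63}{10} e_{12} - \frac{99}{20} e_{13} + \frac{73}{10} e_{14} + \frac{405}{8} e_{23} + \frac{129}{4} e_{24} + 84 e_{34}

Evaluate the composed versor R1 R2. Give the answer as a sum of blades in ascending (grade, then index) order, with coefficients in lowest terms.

Distribute over the terms of R1 (each basis-blade product reordered to ascending indices, repeated generators contracted through their squares):
(\frac{5}{2} e_{1}) R2 = \frac{2191}{12} e_{1} - \frac{63}{4} e_{2} - \frac{99}{8} e_{3} + \frac{73}{4} e_{4} + \frac{2025}{16} e_{123} + \frac{645}{8} e_{124} + 210 e_{134}
(e_{2}) R2 = \frac{63}{10} e_{1} + \frac{2191}{30} e_{2} + \frac{405}{8} e_{3} + \frac{129}{4} e_{4} + \frac{99}{20} e_{123} - \frac{73}{10} e_{124} + 84 e_{234}
(-\frac{5}{6} e_{3}) R2 = -\frac{33}{8} e_{1} + \frac{675}{16} e_{2} - \frac{2191}{36} e_{3} - 70 e_{4} + \frac{21}{4} e_{123} + \frac{73}{12} e_{134} + \frac{215}{8} e_{234}
(-\frac{1}{3} e_{4}) R2 = -\frac{73}{30} e_{1} - \frac{43}{4} e_{2} - 28 e_{3} - \frac{2191}{90} e_{4} + \frac{21}{10} e_{124} + \frac{33}{20} e_{134} - \frac{135}{8} e_{234}
Summing the partial products and collecting blades:
Answer: \frac{7293}{40} e_{1} + \frac{21293}{240} e_{2} - \frac{911}{18} e_{3} - \frac{1973}{45} e_{4} + \frac{10941}{80} e_{123} + \frac{3017}{40} e_{124} + \frac{3266}{15} e_{134} + 94 e_{234}


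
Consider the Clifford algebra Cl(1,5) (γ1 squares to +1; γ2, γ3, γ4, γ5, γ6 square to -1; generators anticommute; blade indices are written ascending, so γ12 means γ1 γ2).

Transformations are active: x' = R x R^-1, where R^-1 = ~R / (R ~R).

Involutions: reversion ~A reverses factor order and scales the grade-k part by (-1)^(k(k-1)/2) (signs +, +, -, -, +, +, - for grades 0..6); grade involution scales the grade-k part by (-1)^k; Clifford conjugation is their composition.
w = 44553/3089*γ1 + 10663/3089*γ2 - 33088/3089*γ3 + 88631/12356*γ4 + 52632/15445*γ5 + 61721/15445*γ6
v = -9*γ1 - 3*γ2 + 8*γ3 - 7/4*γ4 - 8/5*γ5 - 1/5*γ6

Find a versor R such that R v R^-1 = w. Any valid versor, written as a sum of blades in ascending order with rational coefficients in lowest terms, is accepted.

Equal squares first: v^2 = w^2 = 187/80. Then v + w = 16752/3089*γ1 + 1396/3089*γ2 - 8376/3089*γ3 + 16752/3089*γ4 + 5584/3089*γ5 + 58632/15445*γ6 is a versor taking v to w, provided it is invertible.
Answer: 16752/3089*γ1 + 1396/3089*γ2 - 8376/3089*γ3 + 16752/3089*γ4 + 5584/3089*γ5 + 58632/15445*γ6


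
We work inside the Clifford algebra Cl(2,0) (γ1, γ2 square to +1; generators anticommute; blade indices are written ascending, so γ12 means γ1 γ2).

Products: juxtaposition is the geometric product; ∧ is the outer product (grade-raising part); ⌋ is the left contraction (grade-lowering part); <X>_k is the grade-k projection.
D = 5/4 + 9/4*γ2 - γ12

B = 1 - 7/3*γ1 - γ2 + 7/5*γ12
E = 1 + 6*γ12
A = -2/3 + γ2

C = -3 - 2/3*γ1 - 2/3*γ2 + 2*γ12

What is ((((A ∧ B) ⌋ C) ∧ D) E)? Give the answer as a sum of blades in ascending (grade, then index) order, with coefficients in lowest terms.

step 1: -2/3 + 14/9*γ1 + 5/3*γ2 + 7/5*γ12
step 2: -398/135 - 26/9*γ1 + 32/9*γ2 - 4/3*γ12
step 3: -199/54 - 65/18*γ1 - 197/90*γ2 - 1409/270*γ12
step 4: 7459/270 + 857/90*γ1 - 2147/90*γ2 - 7379/270*γ12
Answer: 7459/270 + 857/90*γ1 - 2147/90*γ2 - 7379/270*γ12


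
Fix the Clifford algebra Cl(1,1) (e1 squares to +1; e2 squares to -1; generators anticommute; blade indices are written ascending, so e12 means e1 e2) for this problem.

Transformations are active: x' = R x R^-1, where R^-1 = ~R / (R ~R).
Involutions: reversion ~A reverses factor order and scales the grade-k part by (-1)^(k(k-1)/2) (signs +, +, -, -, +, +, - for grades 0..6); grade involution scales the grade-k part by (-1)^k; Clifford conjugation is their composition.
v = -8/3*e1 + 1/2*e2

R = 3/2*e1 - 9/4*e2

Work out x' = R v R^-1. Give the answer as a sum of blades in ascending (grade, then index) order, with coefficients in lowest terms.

~R = 3/2*e1 - 9/4*e2, and R ~R = -45/16, so R^-1 = ~R / (-45/16).
R v = -23/8 - 21/4*e12
Answer: 86/15*e1 - 51/10*e2


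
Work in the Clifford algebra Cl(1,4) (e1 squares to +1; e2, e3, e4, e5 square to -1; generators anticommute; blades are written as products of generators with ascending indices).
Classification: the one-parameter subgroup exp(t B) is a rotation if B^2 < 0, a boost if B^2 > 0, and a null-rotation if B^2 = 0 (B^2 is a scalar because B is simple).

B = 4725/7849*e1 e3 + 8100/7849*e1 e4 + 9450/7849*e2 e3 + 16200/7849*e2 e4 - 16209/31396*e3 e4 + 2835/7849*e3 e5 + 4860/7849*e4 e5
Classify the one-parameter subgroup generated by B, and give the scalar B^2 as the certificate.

B^2 term by term: the squares give (4725/7849)^2*(e1 e3)^2 + (8100/7849)^2*(e1 e4)^2 + (9450/7849)^2*(e2 e3)^2 + (16200/7849)^2*(e2 e4)^2 + (-16209/31396)^2*(e3 e4)^2 + (2835/7849)^2*(e3 e5)^2 + (4860/7849)^2*(e4 e5)^2 = 22325625/61606801*(+1) + 65610000/61606801*(+1) + 89302500/61606801*(-1) + 262440000/61606801*(-1) + 262731681/985708816*(-1) + 8037225/61606801*(-1) + 23619600/61606801*(-1) = -81/16 (each basis 2-blade squares to minus the product of its generators' squares); cross terms between blades sharing an index anticommute and cancel; the commuting (index-disjoint) pairs give grade-4 terms 2*c*c'*(blade product), which cancel blade by blade — e1 e2 e3 e4: -153090000/61606801 + 153090000/61606801 = 0; e1 e3 e4 e5: 45927000/61606801 - 45927000/61606801 = 0; e2 e3 e4 e5: 91854000/61606801 - 91854000/61606801 = 0 — confirming B is simple. So B^2 = -81/16.
Answer: rotation, certificate B^2 = -81/16. The scalar -81/16 is the complete invariant here: its sign names the subgroup type.


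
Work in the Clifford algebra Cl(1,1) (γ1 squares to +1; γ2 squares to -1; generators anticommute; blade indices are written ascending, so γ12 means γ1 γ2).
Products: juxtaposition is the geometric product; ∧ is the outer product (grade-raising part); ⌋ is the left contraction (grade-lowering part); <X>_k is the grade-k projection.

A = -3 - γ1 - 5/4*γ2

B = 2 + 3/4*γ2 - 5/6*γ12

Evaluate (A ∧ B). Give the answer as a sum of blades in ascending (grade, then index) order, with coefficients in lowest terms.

step 1: -6 - 2*γ1 - 19/4*γ2 + 7/4*γ12
Answer: -6 - 2*γ1 - 19/4*γ2 + 7/4*γ12


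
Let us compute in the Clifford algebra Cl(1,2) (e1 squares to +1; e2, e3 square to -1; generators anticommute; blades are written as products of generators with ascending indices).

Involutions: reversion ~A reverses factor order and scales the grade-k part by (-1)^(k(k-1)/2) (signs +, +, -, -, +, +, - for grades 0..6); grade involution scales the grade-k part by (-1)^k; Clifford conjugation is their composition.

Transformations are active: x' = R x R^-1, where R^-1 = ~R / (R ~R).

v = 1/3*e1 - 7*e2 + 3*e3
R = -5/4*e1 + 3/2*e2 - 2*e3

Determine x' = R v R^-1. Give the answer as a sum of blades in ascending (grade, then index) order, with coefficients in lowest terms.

~R = -5/4*e1 + 3/2*e2 - 2*e3, and R ~R = -75/16, so R^-1 = ~R / (-75/16).
R v = 193/12 + 33/4*e1 e2 - 37/12*e1 e3 - 19/2*e2 e3
Answer: 371/45*e1 - 247/75*e2 + 2413/225*e3


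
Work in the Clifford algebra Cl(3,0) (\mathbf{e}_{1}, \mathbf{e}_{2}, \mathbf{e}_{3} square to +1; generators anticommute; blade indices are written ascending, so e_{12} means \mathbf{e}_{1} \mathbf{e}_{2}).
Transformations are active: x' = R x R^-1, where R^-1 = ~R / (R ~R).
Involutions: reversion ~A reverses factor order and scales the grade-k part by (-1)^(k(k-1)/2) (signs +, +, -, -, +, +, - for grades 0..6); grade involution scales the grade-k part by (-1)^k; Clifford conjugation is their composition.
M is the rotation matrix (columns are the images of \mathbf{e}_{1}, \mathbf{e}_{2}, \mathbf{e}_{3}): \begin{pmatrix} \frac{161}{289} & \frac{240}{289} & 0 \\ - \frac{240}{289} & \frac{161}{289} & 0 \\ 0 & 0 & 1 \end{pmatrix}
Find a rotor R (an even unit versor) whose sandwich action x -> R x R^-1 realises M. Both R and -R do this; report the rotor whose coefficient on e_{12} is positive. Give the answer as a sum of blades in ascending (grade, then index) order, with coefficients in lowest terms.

Method: write R = a + b12*e_{12} + b13*e_{13} + b23*e_{23} with a^2 + b12^2 + b13^2 + b23^2 = 1 (so R^-1 = ~R). Expanding the columns R e_j ~R gives tr M = 4a^2 - 1 and, from the antisymmetric part, M21 - M12 = -4a*b12, M13 - M31 = 4a*b13, M32 - M23 = -4a*b23.
Here tr M = \frac{611}{289}, so a^2 = (1 + tr M)/4 = \frac{225}{289} and a = ±\frac{15}{17}. Taking a = \frac{15}{17}: M21 - M12 = -\frac{480}{289}, M13 - M31 = 0, M32 - M23 = 0, giving b12 = \frac{8}{17}, b13 = 0, b23 = 0, i.e. R = \frac{15}{17} + \frac{8}{17} e_{12}.
Its e_{12} coefficient is already positive.
Answer: \frac{15}{17} + \frac{8}{17} e_{12}. Recall the cover is two-to-one: with M of trace \frac{611}{289}, both preimages act alike, and the stated e_{12} sign chooses the sheet.


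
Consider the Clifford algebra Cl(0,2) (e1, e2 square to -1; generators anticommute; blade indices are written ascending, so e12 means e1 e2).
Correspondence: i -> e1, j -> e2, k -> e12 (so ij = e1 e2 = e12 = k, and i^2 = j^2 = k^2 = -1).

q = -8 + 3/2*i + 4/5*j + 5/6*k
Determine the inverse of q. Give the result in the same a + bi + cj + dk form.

In blades: q = -8 + 3/2*e1 + 4/5*e2 + 5/6*e12.
With qbar = -8 - 3/2*e1 - 4/5*e2 - 5/6*e12 (scalar fixed, mapped units negated), q qbar = 30413/450 (the sum of squared coefficients), so q^-1 = qbar / (30413/450) = -3600/30413 - 675/30413*e1 - 360/30413*e2 - 375/30413*e12; translating back:
Answer: -3600/30413 - 675/30413*i - 360/30413*j - 375/30413*k


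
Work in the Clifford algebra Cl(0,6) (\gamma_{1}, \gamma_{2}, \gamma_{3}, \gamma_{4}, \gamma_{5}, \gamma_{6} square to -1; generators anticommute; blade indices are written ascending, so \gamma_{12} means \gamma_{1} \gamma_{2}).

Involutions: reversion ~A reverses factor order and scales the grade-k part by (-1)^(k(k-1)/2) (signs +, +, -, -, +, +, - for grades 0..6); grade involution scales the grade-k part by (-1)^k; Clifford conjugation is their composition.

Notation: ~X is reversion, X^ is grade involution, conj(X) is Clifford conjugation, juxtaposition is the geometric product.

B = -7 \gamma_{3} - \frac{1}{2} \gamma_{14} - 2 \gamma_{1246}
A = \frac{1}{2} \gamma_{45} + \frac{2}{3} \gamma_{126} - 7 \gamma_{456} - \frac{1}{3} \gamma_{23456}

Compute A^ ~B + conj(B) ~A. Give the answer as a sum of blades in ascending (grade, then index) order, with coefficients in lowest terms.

first term: -\frac{4}{3} \gamma_{4} + \frac{1}{4} \gamma_{15} - 14 \gamma_{125} - \frac{2}{3} \gamma_{135} + \frac{7}{2} \gamma_{156} - \frac{1}{3} \gamma_{246} - \frac{7}{2} \gamma_{345} - \frac{14}{3} \gamma_{1236} - \gamma_{1256} - \frac{7}{3} \gamma_{2456} + 49 \gamma_{3456} + \frac{1}{6} \gamma_{12356}
second term: \frac{4}{3} \gamma_{4} + \frac{1}{4} \gamma_{15} - 14 \gamma_{125} - \frac{2}{3} \gamma_{135} - \frac{7}{2} \gamma_{156} + \frac{1}{3} \gamma_{246} - \frac{7}{2} \gamma_{345} - \frac{14}{3} \gamma_{1236} - \gamma_{1256} - \frac{7}{3} \gamma_{2456} + 49 \gamma_{3456} + \frac{1}{6} \gamma_{12356}
Answer: \frac{1}{2} \gamma_{15} - 28 \gamma_{125} - \frac{4}{3} \gamma_{135} - 7 \gamma_{345} - \frac{28}{3} \gamma_{1236} - 2 \gamma_{1256} - \frac{14}{3} \gamma_{2456} + 98 \gamma_{3456} + \frac{1}{3} \gamma_{12356}


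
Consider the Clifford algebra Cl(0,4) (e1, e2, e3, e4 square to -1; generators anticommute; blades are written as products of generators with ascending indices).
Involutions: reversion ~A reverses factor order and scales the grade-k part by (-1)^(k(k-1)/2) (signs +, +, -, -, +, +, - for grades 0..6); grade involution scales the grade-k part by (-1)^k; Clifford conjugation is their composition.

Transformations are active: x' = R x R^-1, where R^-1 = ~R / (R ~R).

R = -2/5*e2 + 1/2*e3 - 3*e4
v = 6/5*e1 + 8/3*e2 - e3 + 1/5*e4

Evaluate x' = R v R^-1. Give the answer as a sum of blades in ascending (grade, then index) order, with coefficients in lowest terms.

~R = -2/5*e2 + 1/2*e3 - 3*e4, and R ~R = -941/100, so R^-1 = ~R / (-941/100).
R v = 13/6 + 12/25*e1 e2 - 3/5*e1 e3 + 18/5*e1 e4 - 14/15*e2 e3 + 198/25*e2 e4 - 29/10*e3 e4
Answer: -6/5*e1 - 2336/941*e2 + 2173/2823*e3 + 5559/4705*e4


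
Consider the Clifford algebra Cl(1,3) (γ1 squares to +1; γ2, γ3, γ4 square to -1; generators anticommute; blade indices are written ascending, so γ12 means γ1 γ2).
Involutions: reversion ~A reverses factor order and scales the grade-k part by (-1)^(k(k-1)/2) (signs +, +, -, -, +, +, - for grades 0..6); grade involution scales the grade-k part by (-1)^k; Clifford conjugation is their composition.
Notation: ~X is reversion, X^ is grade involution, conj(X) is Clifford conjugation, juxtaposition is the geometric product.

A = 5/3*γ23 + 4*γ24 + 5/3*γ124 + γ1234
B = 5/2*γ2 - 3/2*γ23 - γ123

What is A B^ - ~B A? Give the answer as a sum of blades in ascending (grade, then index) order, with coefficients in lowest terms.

first term: 5/2 - 5/3*γ1 - 25/6*γ3 - 9*γ4 - 8/3*γ14 + 13/3*γ34 + γ134
second term: -5/2 - 5/3*γ1 - 25/6*γ3 - 11*γ4 + 8/3*γ14 + 23/3*γ34 + 9*γ134
Answer: 5 + 2*γ4 - 16/3*γ14 - 10/3*γ34 - 8*γ134


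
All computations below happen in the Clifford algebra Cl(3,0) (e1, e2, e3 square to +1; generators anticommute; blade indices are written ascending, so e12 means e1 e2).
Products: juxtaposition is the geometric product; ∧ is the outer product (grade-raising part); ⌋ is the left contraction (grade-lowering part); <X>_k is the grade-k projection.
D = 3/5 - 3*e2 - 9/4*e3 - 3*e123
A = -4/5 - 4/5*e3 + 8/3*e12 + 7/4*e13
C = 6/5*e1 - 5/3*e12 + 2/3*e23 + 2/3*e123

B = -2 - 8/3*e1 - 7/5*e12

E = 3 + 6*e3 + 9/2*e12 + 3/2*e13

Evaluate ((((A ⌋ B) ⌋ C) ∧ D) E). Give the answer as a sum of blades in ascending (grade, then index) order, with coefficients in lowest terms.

step 1: 16/3 + 32/15*e1 + 28/25*e12
step 2: 332/75 + 32/5*e1 - 32/9*e2 - 56/75*e3 - 80/9*e12 + 224/45*e23 + 32/9*e123
step 3: 332/125 + 96/25*e1 - 1156/75*e2 - 1301/125*e3 - 368/15*e12 - 72/5*e13 + 656/75*e23 + 664/75*e123
step 4: 1938/25 + 2523/250*e1 + 184/5*e2 - 6171/125*e3 + 574/125*e12 - 6942/125*e13 - 2356/25*e23 - 36089/250*e123
Answer: 1938/25 + 2523/250*e1 + 184/5*e2 - 6171/125*e3 + 574/125*e12 - 6942/125*e13 - 2356/25*e23 - 36089/250*e123


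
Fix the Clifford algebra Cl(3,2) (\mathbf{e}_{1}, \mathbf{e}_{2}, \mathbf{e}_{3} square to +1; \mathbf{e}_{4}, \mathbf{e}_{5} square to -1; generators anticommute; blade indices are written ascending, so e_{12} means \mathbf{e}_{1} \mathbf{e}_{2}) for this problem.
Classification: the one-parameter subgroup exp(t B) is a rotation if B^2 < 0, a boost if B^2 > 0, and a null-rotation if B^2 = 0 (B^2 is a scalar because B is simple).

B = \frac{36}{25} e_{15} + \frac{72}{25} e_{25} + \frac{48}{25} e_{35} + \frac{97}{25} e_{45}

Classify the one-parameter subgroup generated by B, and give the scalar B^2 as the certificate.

B^2 term by term: the squares give (\frac{36}{25})^2*(e_{15})^2 + (\frac{72}{25})^2*(e_{25})^2 + (\frac{48}{25})^2*(e_{35})^2 + (\frac{97}{25})^2*(e_{45})^2 = \frac{1296}{625}*(+1) + \frac{5184}{625}*(+1) + \frac{2304}{625}*(+1) + \frac{9409}{625}*(-1) = -1 (each basis 2-blade squares to minus the product of its generators' squares); cross terms between blades sharing an index anticommute and cancel. So B^2 = -1.
Answer: rotation, certificate B^2 = -1. Note: conjugating B changes its blade decomposition but never the scalar B^2 = -1, whose sign settles the classification.


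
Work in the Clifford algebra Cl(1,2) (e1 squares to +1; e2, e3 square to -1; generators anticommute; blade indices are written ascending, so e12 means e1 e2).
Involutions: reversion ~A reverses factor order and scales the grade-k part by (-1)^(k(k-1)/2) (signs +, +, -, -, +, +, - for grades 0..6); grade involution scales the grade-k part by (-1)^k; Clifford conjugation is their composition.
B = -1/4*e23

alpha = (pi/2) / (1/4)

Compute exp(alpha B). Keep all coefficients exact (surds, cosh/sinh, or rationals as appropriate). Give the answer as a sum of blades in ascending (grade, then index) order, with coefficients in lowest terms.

B^2 = (-1/4)^2*(e23)^2 = 1/16*(-1) = -1/16 (a basis 2-blade squares to minus the product of its generators' squares).
B^2 = -1/16 — a negative square means the series sums to a rotation: l = 1/4, alpha*l = pi/2, so exp(alpha B) = cos(pi/2) + (sin(pi/2)/(1/4))*B = 0 + (4)*B.
Answer: -e23


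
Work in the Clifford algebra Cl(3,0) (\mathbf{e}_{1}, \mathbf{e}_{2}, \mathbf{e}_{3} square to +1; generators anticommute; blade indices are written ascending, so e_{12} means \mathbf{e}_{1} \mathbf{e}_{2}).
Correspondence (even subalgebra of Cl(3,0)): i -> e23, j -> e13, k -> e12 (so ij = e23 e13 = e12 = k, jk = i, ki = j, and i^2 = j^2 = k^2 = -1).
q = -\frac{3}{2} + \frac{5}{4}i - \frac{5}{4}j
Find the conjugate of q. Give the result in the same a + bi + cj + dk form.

In blades: q = -\frac{3}{2} - \frac{5}{4} e_{13} + \frac{5}{4} e_{23}.
Quaternion conjugation is reversion on the even subalgebra: the scalar is fixed and every grade-2 blade flips sign, giving -\frac{3}{2} + \frac{5}{4} e_{13} - \frac{5}{4} e_{23}; translating back:
Answer: -\frac{3}{2} - \frac{5}{4}i + \frac{5}{4}j


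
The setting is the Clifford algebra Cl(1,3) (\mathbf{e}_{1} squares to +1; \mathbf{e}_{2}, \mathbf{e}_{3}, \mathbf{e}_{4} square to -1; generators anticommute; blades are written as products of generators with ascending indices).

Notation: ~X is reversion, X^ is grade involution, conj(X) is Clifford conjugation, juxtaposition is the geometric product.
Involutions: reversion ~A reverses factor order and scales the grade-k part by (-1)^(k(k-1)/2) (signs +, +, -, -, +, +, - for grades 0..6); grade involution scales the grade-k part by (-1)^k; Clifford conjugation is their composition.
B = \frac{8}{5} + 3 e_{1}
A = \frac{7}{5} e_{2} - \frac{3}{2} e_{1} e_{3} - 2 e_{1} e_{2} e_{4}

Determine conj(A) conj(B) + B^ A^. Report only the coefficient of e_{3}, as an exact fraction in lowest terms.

first term: -\frac{56}{25} e_{2} + \frac{9}{2} e_{3} - \frac{21}{5} e_{1} e_{2} + \frac{12}{5} e_{1} e_{3} + 6 e_{2} e_{4} - \frac{16}{5} e_{1} e_{2} e_{4}
second term: -\frac{56}{25} e_{2} + \frac{9}{2} e_{3} + \frac{21}{5} e_{1} e_{2} - \frac{12}{5} e_{1} e_{3} - 6 e_{2} e_{4} + \frac{16}{5} e_{1} e_{2} e_{4}
Answer: 9


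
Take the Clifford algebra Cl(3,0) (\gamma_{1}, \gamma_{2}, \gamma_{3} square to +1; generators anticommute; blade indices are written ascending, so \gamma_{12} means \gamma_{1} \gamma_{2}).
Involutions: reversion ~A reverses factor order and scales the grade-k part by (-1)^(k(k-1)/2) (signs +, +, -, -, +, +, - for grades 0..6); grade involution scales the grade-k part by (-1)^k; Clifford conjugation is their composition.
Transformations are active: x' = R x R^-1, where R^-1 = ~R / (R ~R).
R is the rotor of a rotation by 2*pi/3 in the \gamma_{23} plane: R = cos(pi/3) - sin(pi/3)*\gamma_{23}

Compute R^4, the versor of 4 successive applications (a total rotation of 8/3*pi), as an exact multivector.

Half-angle bookkeeping: 4 applications in \gamma_{23} add up to rotor phase 4*pi/3 = \frac{4 \pi}{3}, so R^4 = cos(\frac{4 \pi}{3}) - sin(\frac{4 \pi}{3})*\gamma_{23}.
cos(\frac{4 \pi}{3}) = - \frac{1}{2} and sin(\frac{4 \pi}{3}) = - \frac{\sqrt{3}}{2}, so R^4 = -\frac{1}{2} + \frac{\sqrt{3}}{2} \gamma_{23}. The net rotation is 2/3*pi (after discarding 1 full turn, each of which contributes a factor -1 to the rotor); the rotor keeps the half-angle phase exactly.
Answer: -\frac{1}{2} + \frac{\sqrt{3}}{2} \gamma_{23}


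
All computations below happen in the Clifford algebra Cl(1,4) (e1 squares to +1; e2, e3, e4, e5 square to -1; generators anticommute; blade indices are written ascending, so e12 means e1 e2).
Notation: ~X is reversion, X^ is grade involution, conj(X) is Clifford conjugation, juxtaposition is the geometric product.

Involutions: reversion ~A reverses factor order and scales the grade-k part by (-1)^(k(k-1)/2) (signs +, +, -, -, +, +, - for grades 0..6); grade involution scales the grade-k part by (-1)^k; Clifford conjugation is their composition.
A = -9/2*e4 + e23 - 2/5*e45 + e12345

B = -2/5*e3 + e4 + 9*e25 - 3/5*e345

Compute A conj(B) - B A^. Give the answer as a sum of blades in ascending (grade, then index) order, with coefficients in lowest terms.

first term: -9/2 - 2/5*e2 - 6/25*e3 + 2/5*e5 - 3/5*e12 - 18/5*e24 + 9/5*e34 - 63/10*e35 + 9*e134 - e234 - 399/10*e245 - 4/25*e345 - e1235 - 2/5*e1245
second term: -9/2 - 2/5*e2 - 6/25*e3 + 2/5*e5 + 3/5*e12 - 18/5*e24 - 9/5*e34 - 117/10*e35 + 9*e134 + e234 - 411/10*e245 + 4/25*e345 - e1235 - 2/5*e1245
Answer: -6/5*e12 + 18/5*e34 + 27/5*e35 - 2*e234 + 6/5*e245 - 8/25*e345


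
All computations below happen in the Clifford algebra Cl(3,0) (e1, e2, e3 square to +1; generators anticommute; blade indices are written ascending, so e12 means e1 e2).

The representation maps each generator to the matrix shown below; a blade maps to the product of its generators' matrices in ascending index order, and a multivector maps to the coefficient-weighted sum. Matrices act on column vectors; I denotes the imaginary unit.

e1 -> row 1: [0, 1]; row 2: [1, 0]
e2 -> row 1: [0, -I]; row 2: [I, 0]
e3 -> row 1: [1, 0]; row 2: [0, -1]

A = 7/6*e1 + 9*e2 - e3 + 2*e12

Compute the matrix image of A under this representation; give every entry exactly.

Bivector images (products of the table entries): rho(e12) = rho(e1)rho(e2) = row 1: [I, 0]; row 2: [0, -I].
M = (7/6)*rho(e1) + (9)*rho(e2) + (-1)*rho(e3) + (2)*rho(e12), summed entrywise:
Answer: row 1: [-1 + 2*I, 7/6 - 9*I]; row 2: [7/6 + 9*I, 1 - 2*I]


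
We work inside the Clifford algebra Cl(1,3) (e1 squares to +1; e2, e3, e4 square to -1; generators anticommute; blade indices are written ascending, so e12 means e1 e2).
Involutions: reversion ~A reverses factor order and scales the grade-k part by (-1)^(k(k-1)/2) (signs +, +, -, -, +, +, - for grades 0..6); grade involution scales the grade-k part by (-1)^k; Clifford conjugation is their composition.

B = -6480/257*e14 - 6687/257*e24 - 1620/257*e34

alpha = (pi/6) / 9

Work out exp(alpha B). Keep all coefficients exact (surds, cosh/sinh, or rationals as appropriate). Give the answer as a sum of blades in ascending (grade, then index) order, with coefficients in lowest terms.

B^2 term by term: the squares give (-6480/257)^2*(e14)^2 + (-6687/257)^2*(e24)^2 + (-1620/257)^2*(e34)^2 = 41990400/66049*(+1) + 44715969/66049*(-1) + 2624400/66049*(-1) = -81 (each basis 2-blade squares to minus the product of its generators' squares); cross terms between blades sharing an index anticommute and cancel. So B^2 = -81.
B^2 = -81 — a negative square means the series sums to a rotation: l = 9, alpha*l = pi/6, so exp(alpha B) = cos(pi/6) + (sin(pi/6)/9)*B = sqrt(3)/2 + (1/18)*B.
Answer: sqrt(3)/2 - 360/257*e14 - 743/514*e24 - 90/257*e34


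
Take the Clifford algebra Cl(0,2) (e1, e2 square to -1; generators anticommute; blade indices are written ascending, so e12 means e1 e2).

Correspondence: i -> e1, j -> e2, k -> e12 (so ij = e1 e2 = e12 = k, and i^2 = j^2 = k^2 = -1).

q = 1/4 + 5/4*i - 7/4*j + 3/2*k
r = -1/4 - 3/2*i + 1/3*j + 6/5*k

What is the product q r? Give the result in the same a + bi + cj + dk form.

In blades: q = 1/4 + 5/4*e1 - 7/4*e2 + 3/2*e12, r = -1/4 - 3/2*e1 + 1/3*e2 + 6/5*e12.
Distribute q over r term by term (generator squares from the signature, products reordered to ascending indices): (1/4)*r = -1/16 - 3/8*e1 + 1/12*e2 + 3/10*e12; (5/4*e1)*r = 15/8 - 5/16*e1 - 3/2*e2 + 5/12*e12; (-7/4*e2)*r = 7/12 - 21/10*e1 + 7/16*e2 - 21/8*e12; (3/2*e12)*r = -9/5 - 1/2*e1 - 9/4*e2 - 3/8*e12.
Sum: 143/240 - 263/80*e1 - 155/48*e2 - 137/60*e12; translating back through the correspondence:
Answer: 143/240 - 263/80*i - 155/48*j - 137/60*k


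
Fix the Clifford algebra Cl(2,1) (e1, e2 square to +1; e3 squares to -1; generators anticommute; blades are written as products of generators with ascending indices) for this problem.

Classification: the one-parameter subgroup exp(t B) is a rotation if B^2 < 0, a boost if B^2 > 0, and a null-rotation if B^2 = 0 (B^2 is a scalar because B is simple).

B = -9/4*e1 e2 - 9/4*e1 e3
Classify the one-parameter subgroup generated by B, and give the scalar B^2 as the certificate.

B^2 term by term: the squares give (-9/4)^2*(e1 e2)^2 + (-9/4)^2*(e1 e3)^2 = 81/16*(-1) + 81/16*(+1) = 0 (each basis 2-blade squares to minus the product of its generators' squares); cross terms between blades sharing an index anticommute and cancel. So B^2 = 0.
Answer: null-rotation, certificate B^2 = 0. The invariant at work: B^2 = 0 is unchanged by conjugation, hence its sign classifies the subgroup whatever basis B is written in.


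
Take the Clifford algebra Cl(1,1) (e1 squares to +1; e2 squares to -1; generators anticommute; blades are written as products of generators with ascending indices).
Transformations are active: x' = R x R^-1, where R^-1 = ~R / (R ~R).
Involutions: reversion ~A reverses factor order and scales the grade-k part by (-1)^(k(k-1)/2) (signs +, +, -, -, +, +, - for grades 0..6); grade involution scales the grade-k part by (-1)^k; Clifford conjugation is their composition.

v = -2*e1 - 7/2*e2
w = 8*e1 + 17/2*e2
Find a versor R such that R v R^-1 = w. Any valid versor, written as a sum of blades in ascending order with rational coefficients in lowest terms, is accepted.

Here q(v) = q(w) = -33/4; the classical choice R = v + w = 6*e1 + 5*e2 then realises v -> w under the sandwich.
Answer: 6*e1 + 5*e2


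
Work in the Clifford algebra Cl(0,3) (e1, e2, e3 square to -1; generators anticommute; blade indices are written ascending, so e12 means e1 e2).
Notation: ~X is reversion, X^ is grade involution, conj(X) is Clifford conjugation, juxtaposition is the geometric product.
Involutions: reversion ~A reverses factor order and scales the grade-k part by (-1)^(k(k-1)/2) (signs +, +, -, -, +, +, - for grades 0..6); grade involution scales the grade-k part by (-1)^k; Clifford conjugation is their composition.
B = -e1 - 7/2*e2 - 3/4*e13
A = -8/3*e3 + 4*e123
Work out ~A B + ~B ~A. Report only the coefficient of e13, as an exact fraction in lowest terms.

first term: 2*e1 + 3*e2 + 34/3*e13 - 40/3*e23
second term: 2*e1 - 3*e2 + 50/3*e13 + 16/3*e23
Answer: 28


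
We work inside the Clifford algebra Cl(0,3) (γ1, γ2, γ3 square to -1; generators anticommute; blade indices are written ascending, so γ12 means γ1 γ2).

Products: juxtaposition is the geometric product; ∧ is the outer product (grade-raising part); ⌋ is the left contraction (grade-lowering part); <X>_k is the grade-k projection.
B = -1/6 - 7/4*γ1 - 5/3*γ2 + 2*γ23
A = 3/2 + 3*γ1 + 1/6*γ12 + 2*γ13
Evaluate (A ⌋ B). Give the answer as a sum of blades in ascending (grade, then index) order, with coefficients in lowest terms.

step 1: 5 - 21/8*γ1 - 5/2*γ2 + 3*γ23
Answer: 5 - 21/8*γ1 - 5/2*γ2 + 3*γ23


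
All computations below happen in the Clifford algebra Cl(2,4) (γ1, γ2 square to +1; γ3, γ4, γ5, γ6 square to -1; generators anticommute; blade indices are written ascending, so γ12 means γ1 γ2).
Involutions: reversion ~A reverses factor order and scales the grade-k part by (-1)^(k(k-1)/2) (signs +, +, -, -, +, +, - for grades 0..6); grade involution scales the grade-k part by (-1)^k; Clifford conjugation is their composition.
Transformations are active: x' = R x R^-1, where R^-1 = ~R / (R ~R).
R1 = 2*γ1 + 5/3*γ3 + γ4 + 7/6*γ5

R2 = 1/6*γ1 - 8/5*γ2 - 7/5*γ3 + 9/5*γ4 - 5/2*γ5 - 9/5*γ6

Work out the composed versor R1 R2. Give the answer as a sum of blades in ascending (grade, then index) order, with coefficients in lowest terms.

Distribute over the terms of R1 (each basis-blade product reordered to ascending indices, repeated generators contracted through their squares):
(2*γ1) R2 = 1/3 - 16/5*γ12 - 14/5*γ13 + 18/5*γ14 - 5*γ15 - 18/5*γ16
(5/3*γ3) R2 = 7/3 - 5/18*γ13 + 8/3*γ23 + 3*γ34 - 25/6*γ35 - 3*γ36
(γ4) R2 = -9/5 - 1/6*γ14 + 8/5*γ24 + 7/5*γ34 - 5/2*γ45 - 9/5*γ46
(7/6*γ5) R2 = 35/12 - 7/36*γ15 + 28/15*γ25 + 49/30*γ35 - 21/10*γ45 - 21/10*γ56
Summing the partial products and collecting blades:
Answer: 227/60 - 16/5*γ12 - 277/90*γ13 + 103/30*γ14 - 187/36*γ15 - 18/5*γ16 + 8/3*γ23 + 8/5*γ24 + 28/15*γ25 + 22/5*γ34 - 38/15*γ35 - 3*γ36 - 23/5*γ45 - 9/5*γ46 - 21/10*γ56
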